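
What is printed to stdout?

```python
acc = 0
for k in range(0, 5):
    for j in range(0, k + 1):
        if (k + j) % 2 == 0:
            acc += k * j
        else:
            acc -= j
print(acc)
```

34

k=0,j=0: even sum, acc = 0+0 = 0
k=1,j=0: odd sum, acc = 0-0 = 0
k=1,j=1: even sum, acc = 0+1 = 1
k=2,j=0: even sum, acc = 1+0 = 1
k=2,j=1: odd sum, acc = 1-1 = 0
k=2,j=2: even sum, acc = 0+4 = 4
k=3,j=0: odd sum, acc = 4-0 = 4
k=3,j=1: even sum, acc = 4+3 = 7
k=3,j=2: odd sum, acc = 7-2 = 5
k=3,j=3: even sum, acc = 5+9 = 14
k=4,j=0: even sum, acc = 14+0 = 14
k=4,j=1: odd sum, acc = 14-1 = 13
k=4,j=2: even sum, acc = 13+8 = 21
k=4,j=3: odd sum, acc = 21-3 = 18
k=4,j=4: even sum, acc = 18+16 = 34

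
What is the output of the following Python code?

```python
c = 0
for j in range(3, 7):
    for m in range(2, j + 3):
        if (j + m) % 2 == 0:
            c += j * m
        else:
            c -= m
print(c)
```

j=3,m=2: odd sum, c = 0-2 = -2
j=3,m=3: even sum, c = (-2)+9 = 7
j=3,m=4: odd sum, c = 7-4 = 3
j=3,m=5: even sum, c = 3+15 = 18
j=4,m=2: even sum, c = 18+8 = 26
j=4,m=3: odd sum, c = 26-3 = 23
j=4,m=4: even sum, c = 23+16 = 39
j=4,m=5: odd sum, c = 39-5 = 34
j=4,m=6: even sum, c = 34+24 = 58
j=5,m=2: odd sum, c = 58-2 = 56
j=5,m=3: even sum, c = 56+15 = 71
j=5,m=4: odd sum, c = 71-4 = 67
j=5,m=5: even sum, c = 67+25 = 92
j=5,m=6: odd sum, c = 92-6 = 86
j=5,m=7: even sum, c = 86+35 = 121
j=6,m=2: even sum, c = 121+12 = 133
j=6,m=3: odd sum, c = 133-3 = 130
j=6,m=4: even sum, c = 130+24 = 154
j=6,m=5: odd sum, c = 154-5 = 149
j=6,m=6: even sum, c = 149+36 = 185
j=6,m=7: odd sum, c = 185-7 = 178
j=6,m=8: even sum, c = 178+48 = 226

226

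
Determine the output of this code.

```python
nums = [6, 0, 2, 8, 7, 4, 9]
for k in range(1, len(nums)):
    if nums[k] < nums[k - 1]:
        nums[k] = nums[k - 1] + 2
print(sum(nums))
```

k=1: 0<6, nums[1] = 6+2 = 8 → [6, 8, 2, 8, 7, 4, 9]
k=2: 2<8, nums[2] = 8+2 = 10 → [6, 8, 10, 8, 7, 4, 9]
k=3: 8<10, nums[3] = 10+2 = 12 → [6, 8, 10, 12, 7, 4, 9]
k=4: 7<12, nums[4] = 12+2 = 14 → [6, 8, 10, 12, 14, 4, 9]
k=5: 4<14, nums[5] = 14+2 = 16 → [6, 8, 10, 12, 14, 16, 9]
k=6: 9<16, nums[6] = 16+2 = 18 → [6, 8, 10, 12, 14, 16, 18]
sum = 84

84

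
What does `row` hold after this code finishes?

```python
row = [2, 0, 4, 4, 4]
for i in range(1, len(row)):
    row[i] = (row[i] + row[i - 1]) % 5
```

[2, 2, 1, 0, 4]

i=1: row[1] = (0+2)%5 = 2 → [2, 2, 4, 4, 4]
i=2: row[2] = (4+2)%5 = 1 → [2, 2, 1, 4, 4]
i=3: row[3] = (4+1)%5 = 0 → [2, 2, 1, 0, 4]
i=4: row[4] = (4+0)%5 = 4 → [2, 2, 1, 0, 4]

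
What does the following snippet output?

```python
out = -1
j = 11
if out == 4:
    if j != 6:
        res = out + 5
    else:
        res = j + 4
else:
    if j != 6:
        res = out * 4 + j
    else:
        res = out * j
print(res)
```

7

out=-1, j=11
out == 4 is False; j != 6 is True
→ res = out * 4 + j = 7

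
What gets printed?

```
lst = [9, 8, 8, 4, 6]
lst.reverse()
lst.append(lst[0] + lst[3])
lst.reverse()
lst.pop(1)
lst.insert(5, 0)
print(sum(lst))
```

40

reverse → [6, 4, 8, 8, 9]
append lst[0]+lst[3] = 6+8 = 14 → [6, 4, 8, 8, 9, 14]
reverse → [14, 9, 8, 8, 4, 6]
pop(1) removes 9 → [14, 8, 8, 4, 6]
insert 0 at 5 → [14, 8, 8, 4, 6, 0]
sum = 40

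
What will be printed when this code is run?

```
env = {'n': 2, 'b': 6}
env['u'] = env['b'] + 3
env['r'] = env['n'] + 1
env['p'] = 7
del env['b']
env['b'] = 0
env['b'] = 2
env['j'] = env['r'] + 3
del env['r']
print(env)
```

{'n': 2, 'u': 9, 'p': 7, 'b': 2, 'j': 6}

env['u'] = env['b']+3 = 9 → {'n': 2, 'b': 6, 'u': 9}
env['r'] = env['n']+1 = 3 → {'n': 2, 'b': 6, 'u': 9, 'r': 3}
env['p'] = 7 → {'n': 2, 'b': 6, 'u': 9, 'r': 3, 'p': 7}
del 'b' → {'n': 2, 'u': 9, 'r': 3, 'p': 7}
env['b'] = 0 → {'n': 2, 'u': 9, 'r': 3, 'p': 7, 'b': 0}
env['b'] = 2 → {'n': 2, 'u': 9, 'r': 3, 'p': 7, 'b': 2}
env['j'] = env['r']+3 = 6 → {'n': 2, 'u': 9, 'r': 3, 'p': 7, 'b': 2, 'j': 6}
del 'r' → {'n': 2, 'u': 9, 'p': 7, 'b': 2, 'j': 6}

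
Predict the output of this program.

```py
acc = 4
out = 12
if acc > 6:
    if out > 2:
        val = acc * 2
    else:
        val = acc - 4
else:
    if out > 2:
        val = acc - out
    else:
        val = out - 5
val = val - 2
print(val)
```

acc=4, out=12
acc > 6 is False; out > 2 is True
→ val = acc - out = -8
val = (-8)-2 = -10

-10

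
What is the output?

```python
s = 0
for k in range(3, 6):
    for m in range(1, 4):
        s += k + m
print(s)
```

54

k=3,m=1: s = 0+4 = 4
k=3,m=2: s = 4+5 = 9
k=3,m=3: s = 9+6 = 15
k=4,m=1: s = 15+5 = 20
k=4,m=2: s = 20+6 = 26
k=4,m=3: s = 26+7 = 33
k=5,m=1: s = 33+6 = 39
k=5,m=2: s = 39+7 = 46
k=5,m=3: s = 46+8 = 54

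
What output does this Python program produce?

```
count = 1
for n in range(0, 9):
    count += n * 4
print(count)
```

145

n=0: count = 1+0*4 = 1
n=1: count = 1+1*4 = 5
n=2: count = 5+2*4 = 13
n=3: count = 13+3*4 = 25
n=4: count = 25+4*4 = 41
n=5: count = 41+5*4 = 61
n=6: count = 61+6*4 = 85
n=7: count = 85+7*4 = 113
n=8: count = 113+8*4 = 145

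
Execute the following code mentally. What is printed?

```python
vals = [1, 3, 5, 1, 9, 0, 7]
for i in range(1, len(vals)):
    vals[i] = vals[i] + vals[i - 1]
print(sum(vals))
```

88

i=1: vals[1] = 3+1 = 4 → [1, 4, 5, 1, 9, 0, 7]
i=2: vals[2] = 5+4 = 9 → [1, 4, 9, 1, 9, 0, 7]
i=3: vals[3] = 1+9 = 10 → [1, 4, 9, 10, 9, 0, 7]
i=4: vals[4] = 9+10 = 19 → [1, 4, 9, 10, 19, 0, 7]
i=5: vals[5] = 0+19 = 19 → [1, 4, 9, 10, 19, 19, 7]
i=6: vals[6] = 7+19 = 26 → [1, 4, 9, 10, 19, 19, 26]
sum = 88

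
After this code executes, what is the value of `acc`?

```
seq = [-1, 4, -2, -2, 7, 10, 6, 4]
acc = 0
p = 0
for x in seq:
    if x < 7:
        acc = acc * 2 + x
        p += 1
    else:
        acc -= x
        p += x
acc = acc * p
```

-1012

x=-1: <7, acc = 0*2+(-1) = -1; p=1
x=4: <7, acc = (-1)*2+4 = 2; p=2
x=-2: <7, acc = 2*2+(-2) = 2; p=3
x=-2: <7, acc = 2*2+(-2) = 2; p=4
x=7: not <7, acc = 2-7 = -5; p=11
x=10: not <7, acc = (-5)-10 = -15; p=21
x=6: <7, acc = (-15)*2+6 = -24; p=22
x=4: <7, acc = (-24)*2+4 = -44; p=23
acc*p = (-44)*23 = -1012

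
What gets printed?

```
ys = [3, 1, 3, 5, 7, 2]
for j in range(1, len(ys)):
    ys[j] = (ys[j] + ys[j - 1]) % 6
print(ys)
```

[3, 4, 1, 0, 1, 3]

j=1: ys[1] = (1+3)%6 = 4 → [3, 4, 3, 5, 7, 2]
j=2: ys[2] = (3+4)%6 = 1 → [3, 4, 1, 5, 7, 2]
j=3: ys[3] = (5+1)%6 = 0 → [3, 4, 1, 0, 7, 2]
j=4: ys[4] = (7+0)%6 = 1 → [3, 4, 1, 0, 1, 2]
j=5: ys[5] = (2+1)%6 = 3 → [3, 4, 1, 0, 1, 3]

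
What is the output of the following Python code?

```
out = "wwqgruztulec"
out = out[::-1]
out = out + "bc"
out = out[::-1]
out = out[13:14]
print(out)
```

reverse → 'celutzurgqww'
+ 'bc' → 'celutzurgqwwbc'
reverse → 'cbwwqgruztulec'
slice [13:14] → 'c'

c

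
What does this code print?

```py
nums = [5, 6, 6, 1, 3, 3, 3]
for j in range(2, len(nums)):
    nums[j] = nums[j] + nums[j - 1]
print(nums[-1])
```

j=2: nums[2] = 6+6 = 12 → [5, 6, 12, 1, 3, 3, 3]
j=3: nums[3] = 1+12 = 13 → [5, 6, 12, 13, 3, 3, 3]
j=4: nums[4] = 3+13 = 16 → [5, 6, 12, 13, 16, 3, 3]
j=5: nums[5] = 3+16 = 19 → [5, 6, 12, 13, 16, 19, 3]
j=6: nums[6] = 3+19 = 22 → [5, 6, 12, 13, 16, 19, 22]

22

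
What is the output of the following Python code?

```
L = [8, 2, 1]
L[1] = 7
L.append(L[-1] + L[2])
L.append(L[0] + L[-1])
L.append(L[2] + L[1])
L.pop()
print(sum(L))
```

28

L[1] = 7 → [8, 7, 1]
append L[-1]+L[2] = 1+1 = 2 → [8, 7, 1, 2]
append L[0]+L[-1] = 8+2 = 10 → [8, 7, 1, 2, 10]
append L[2]+L[1] = 1+7 = 8 → [8, 7, 1, 2, 10, 8]
pop() removes 8 → [8, 7, 1, 2, 10]
sum = 28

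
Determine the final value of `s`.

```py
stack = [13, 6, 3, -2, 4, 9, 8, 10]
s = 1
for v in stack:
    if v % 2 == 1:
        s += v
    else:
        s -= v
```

0

v=13: odd, s = 1+13 = 14
v=6: not odd, s = 14-6 = 8
v=3: odd, s = 8+3 = 11
v=-2: not odd, s = 11-(-2) = 13
v=4: not odd, s = 13-4 = 9
v=9: odd, s = 9+9 = 18
v=8: not odd, s = 18-8 = 10
v=10: not odd, s = 10-10 = 0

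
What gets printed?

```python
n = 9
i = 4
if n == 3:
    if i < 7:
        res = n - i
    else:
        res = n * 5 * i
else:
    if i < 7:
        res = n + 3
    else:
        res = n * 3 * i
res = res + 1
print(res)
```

n=9, i=4
n == 3 is False; i < 7 is True
→ res = n + 3 = 12
res = 12+1 = 13

13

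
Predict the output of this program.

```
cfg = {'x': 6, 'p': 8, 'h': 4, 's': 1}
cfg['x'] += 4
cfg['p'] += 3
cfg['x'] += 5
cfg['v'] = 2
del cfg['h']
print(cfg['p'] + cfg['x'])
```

26

cfg['x'] = 6+4 = 10 → {'x': 10, 'p': 8, 'h': 4, 's': 1}
cfg['p'] = 8+3 = 11 → {'x': 10, 'p': 11, 'h': 4, 's': 1}
cfg['x'] = 10+5 = 15 → {'x': 15, 'p': 11, 'h': 4, 's': 1}
cfg['v'] = 2 → {'x': 15, 'p': 11, 'h': 4, 's': 1, 'v': 2}
del 'h' → {'x': 15, 'p': 11, 's': 1, 'v': 2}
cfg['p']+cfg['x'] = 11+15 = 26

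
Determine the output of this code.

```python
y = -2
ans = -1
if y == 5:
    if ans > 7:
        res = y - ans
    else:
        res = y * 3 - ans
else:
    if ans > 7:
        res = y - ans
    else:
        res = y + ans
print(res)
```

-3

y=-2, ans=-1
y == 5 is False; ans > 7 is False
→ res = y + ans = -3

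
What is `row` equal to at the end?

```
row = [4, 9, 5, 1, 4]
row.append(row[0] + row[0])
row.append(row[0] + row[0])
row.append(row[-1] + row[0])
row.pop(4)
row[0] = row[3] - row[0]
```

[-3, 9, 5, 1, 8, 8, 12]

append row[0]+row[0] = 4+4 = 8 → [4, 9, 5, 1, 4, 8]
append row[0]+row[0] = 4+4 = 8 → [4, 9, 5, 1, 4, 8, 8]
append row[-1]+row[0] = 8+4 = 12 → [4, 9, 5, 1, 4, 8, 8, 12]
pop(4) removes 4 → [4, 9, 5, 1, 8, 8, 12]
row[0] = row[3]-row[0] = 1-4 = -3 → [-3, 9, 5, 1, 8, 8, 12]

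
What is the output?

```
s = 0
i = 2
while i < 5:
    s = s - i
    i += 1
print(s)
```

-9

i=2: s = 0-2 = -2
i=3: s = (-2)-3 = -5
i=4: s = (-5)-4 = -9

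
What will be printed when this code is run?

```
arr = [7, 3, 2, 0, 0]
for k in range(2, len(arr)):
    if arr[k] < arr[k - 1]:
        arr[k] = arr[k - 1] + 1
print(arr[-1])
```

6

k=2: 2<3, arr[2] = 3+1 = 4 → [7, 3, 4, 0, 0]
k=3: 0<4, arr[3] = 4+1 = 5 → [7, 3, 4, 5, 0]
k=4: 0<5, arr[4] = 5+1 = 6 → [7, 3, 4, 5, 6]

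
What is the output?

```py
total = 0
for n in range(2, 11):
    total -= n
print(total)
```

n=2: total = 0-2 = -2
n=3: total = (-2)-3 = -5
n=4: total = (-5)-4 = -9
n=5: total = (-9)-5 = -14
n=6: total = (-14)-6 = -20
n=7: total = (-20)-7 = -27
n=8: total = (-27)-8 = -35
n=9: total = (-35)-9 = -44
n=10: total = (-44)-10 = -54

-54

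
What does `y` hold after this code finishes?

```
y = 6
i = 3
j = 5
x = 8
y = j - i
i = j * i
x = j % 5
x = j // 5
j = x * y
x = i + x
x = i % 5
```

2

y = 5-3 = 2
i = 5*3 = 15
x = 5%5 = 0
x = 5//5 = 1
j = 1*2 = 2
x = 15+1 = 16
x = 15%5 = 0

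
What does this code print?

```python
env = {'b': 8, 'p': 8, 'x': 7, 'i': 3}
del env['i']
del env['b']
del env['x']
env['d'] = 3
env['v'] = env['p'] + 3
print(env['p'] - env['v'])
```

-3

del 'i' → {'b': 8, 'p': 8, 'x': 7}
del 'b' → {'p': 8, 'x': 7}
del 'x' → {'p': 8}
env['d'] = 3 → {'p': 8, 'd': 3}
env['v'] = env['p']+3 = 11 → {'p': 8, 'd': 3, 'v': 11}
env['p']-env['v'] = 8-11 = -3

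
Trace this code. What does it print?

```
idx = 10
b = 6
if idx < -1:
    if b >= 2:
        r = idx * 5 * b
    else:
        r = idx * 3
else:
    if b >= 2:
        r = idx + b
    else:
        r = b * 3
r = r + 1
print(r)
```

17

idx=10, b=6
idx < -1 is False; b >= 2 is True
→ r = idx + b = 16
r = 16+1 = 17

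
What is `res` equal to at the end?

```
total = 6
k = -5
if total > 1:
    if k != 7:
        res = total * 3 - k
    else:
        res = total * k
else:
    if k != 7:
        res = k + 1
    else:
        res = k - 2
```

total=6, k=-5
total > 1 is True; k != 7 is True
→ res = total * 3 - k = 23

23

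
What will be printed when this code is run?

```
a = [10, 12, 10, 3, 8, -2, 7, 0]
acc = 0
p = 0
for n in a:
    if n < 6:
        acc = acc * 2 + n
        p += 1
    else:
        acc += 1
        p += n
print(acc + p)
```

88

n=10: not <6, acc = 0+1 = 1; p=10
n=12: not <6, acc = 1+1 = 2; p=22
n=10: not <6, acc = 2+1 = 3; p=32
n=3: <6, acc = 3*2+3 = 9; p=33
n=8: not <6, acc = 9+1 = 10; p=41
n=-2: <6, acc = 10*2+(-2) = 18; p=42
n=7: not <6, acc = 18+1 = 19; p=49
n=0: <6, acc = 19*2+0 = 38; p=50
acc+p = 38+50 = 88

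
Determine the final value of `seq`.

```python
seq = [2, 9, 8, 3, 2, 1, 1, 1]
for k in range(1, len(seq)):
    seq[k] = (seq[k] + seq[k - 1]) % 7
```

k=1: seq[1] = (9+2)%7 = 4 → [2, 4, 8, 3, 2, 1, 1, 1]
k=2: seq[2] = (8+4)%7 = 5 → [2, 4, 5, 3, 2, 1, 1, 1]
k=3: seq[3] = (3+5)%7 = 1 → [2, 4, 5, 1, 2, 1, 1, 1]
k=4: seq[4] = (2+1)%7 = 3 → [2, 4, 5, 1, 3, 1, 1, 1]
k=5: seq[5] = (1+3)%7 = 4 → [2, 4, 5, 1, 3, 4, 1, 1]
k=6: seq[6] = (1+4)%7 = 5 → [2, 4, 5, 1, 3, 4, 5, 1]
k=7: seq[7] = (1+5)%7 = 6 → [2, 4, 5, 1, 3, 4, 5, 6]

[2, 4, 5, 1, 3, 4, 5, 6]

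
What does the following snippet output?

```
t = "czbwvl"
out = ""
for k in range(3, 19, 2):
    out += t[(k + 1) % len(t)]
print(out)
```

vcbvcbvc

k=3: add t[4]='v' → 'v'
k=5: add t[0]='c' → 'vc'
k=7: add t[2]='b' → 'vcb'
k=9: add t[4]='v' → 'vcbv'
k=11: add t[0]='c' → 'vcbvc'
k=13: add t[2]='b' → 'vcbvcb'
k=15: add t[4]='v' → 'vcbvcbv'
k=17: add t[0]='c' → 'vcbvcbvc'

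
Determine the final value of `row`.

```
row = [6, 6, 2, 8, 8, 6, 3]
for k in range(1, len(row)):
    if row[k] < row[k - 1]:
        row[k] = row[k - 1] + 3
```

[6, 6, 9, 12, 15, 18, 21]

k=1: 6>=6, unchanged → [6, 6, 2, 8, 8, 6, 3]
k=2: 2<6, row[2] = 6+3 = 9 → [6, 6, 9, 8, 8, 6, 3]
k=3: 8<9, row[3] = 9+3 = 12 → [6, 6, 9, 12, 8, 6, 3]
k=4: 8<12, row[4] = 12+3 = 15 → [6, 6, 9, 12, 15, 6, 3]
k=5: 6<15, row[5] = 15+3 = 18 → [6, 6, 9, 12, 15, 18, 3]
k=6: 3<18, row[6] = 18+3 = 21 → [6, 6, 9, 12, 15, 18, 21]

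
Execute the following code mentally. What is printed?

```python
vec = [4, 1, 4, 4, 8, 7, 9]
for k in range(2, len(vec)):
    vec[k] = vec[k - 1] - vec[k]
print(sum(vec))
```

-73

k=2: vec[2] = 1-4 = -3 → [4, 1, -3, 4, 8, 7, 9]
k=3: vec[3] = (-3)-4 = -7 → [4, 1, -3, -7, 8, 7, 9]
k=4: vec[4] = (-7)-8 = -15 → [4, 1, -3, -7, -15, 7, 9]
k=5: vec[5] = (-15)-7 = -22 → [4, 1, -3, -7, -15, -22, 9]
k=6: vec[6] = (-22)-9 = -31 → [4, 1, -3, -7, -15, -22, -31]
sum = -73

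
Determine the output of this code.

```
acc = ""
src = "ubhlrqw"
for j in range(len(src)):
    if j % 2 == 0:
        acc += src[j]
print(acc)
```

uhrw

j=0: add 'u' → 'u'
j=1: skip
j=2: add 'h' → 'uh'
j=3: skip
j=4: add 'r' → 'uhr'
j=5: skip
j=6: add 'w' → 'uhrw'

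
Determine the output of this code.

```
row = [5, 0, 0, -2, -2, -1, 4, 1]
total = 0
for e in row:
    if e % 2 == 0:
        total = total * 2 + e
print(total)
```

e=5: not even
e=0: even, total = 0*2+0 = 0
e=0: even, total = 0*2+0 = 0
e=-2: even, total = 0*2+(-2) = -2
e=-2: even, total = (-2)*2+(-2) = -6
e=-1: not even
e=4: even, total = (-6)*2+4 = -8
e=1: not even

-8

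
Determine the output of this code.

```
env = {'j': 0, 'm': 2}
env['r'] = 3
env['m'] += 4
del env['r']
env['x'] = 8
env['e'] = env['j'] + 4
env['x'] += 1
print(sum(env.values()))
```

env['r'] = 3 → {'j': 0, 'm': 2, 'r': 3}
env['m'] = 2+4 = 6 → {'j': 0, 'm': 6, 'r': 3}
del 'r' → {'j': 0, 'm': 6}
env['x'] = 8 → {'j': 0, 'm': 6, 'x': 8}
env['e'] = env['j']+4 = 4 → {'j': 0, 'm': 6, 'x': 8, 'e': 4}
env['x'] = 8+1 = 9 → {'j': 0, 'm': 6, 'x': 9, 'e': 4}
sum of values = 19

19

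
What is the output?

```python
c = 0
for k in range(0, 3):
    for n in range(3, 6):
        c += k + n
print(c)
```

k=0,n=3: c = 0+3 = 3
k=0,n=4: c = 3+4 = 7
k=0,n=5: c = 7+5 = 12
k=1,n=3: c = 12+4 = 16
k=1,n=4: c = 16+5 = 21
k=1,n=5: c = 21+6 = 27
k=2,n=3: c = 27+5 = 32
k=2,n=4: c = 32+6 = 38
k=2,n=5: c = 38+7 = 45

45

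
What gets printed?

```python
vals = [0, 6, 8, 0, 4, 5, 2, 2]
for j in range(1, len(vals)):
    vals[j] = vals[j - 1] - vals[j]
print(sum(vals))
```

-127

j=1: vals[1] = 0-6 = -6 → [0, -6, 8, 0, 4, 5, 2, 2]
j=2: vals[2] = (-6)-8 = -14 → [0, -6, -14, 0, 4, 5, 2, 2]
j=3: vals[3] = (-14)-0 = -14 → [0, -6, -14, -14, 4, 5, 2, 2]
j=4: vals[4] = (-14)-4 = -18 → [0, -6, -14, -14, -18, 5, 2, 2]
j=5: vals[5] = (-18)-5 = -23 → [0, -6, -14, -14, -18, -23, 2, 2]
j=6: vals[6] = (-23)-2 = -25 → [0, -6, -14, -14, -18, -23, -25, 2]
j=7: vals[7] = (-25)-2 = -27 → [0, -6, -14, -14, -18, -23, -25, -27]
sum = -127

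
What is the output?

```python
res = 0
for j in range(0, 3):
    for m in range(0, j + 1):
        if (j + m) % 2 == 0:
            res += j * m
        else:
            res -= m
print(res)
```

4

j=0,m=0: even sum, res = 0+0 = 0
j=1,m=0: odd sum, res = 0-0 = 0
j=1,m=1: even sum, res = 0+1 = 1
j=2,m=0: even sum, res = 1+0 = 1
j=2,m=1: odd sum, res = 1-1 = 0
j=2,m=2: even sum, res = 0+4 = 4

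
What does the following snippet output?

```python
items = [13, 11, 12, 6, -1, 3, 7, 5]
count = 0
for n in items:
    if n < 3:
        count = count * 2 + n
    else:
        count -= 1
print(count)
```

-12

n=13: not <3, count = 0-1 = -1
n=11: not <3, count = (-1)-1 = -2
n=12: not <3, count = (-2)-1 = -3
n=6: not <3, count = (-3)-1 = -4
n=-1: <3, count = (-4)*2+(-1) = -9
n=3: not <3, count = (-9)-1 = -10
n=7: not <3, count = (-10)-1 = -11
n=5: not <3, count = (-11)-1 = -12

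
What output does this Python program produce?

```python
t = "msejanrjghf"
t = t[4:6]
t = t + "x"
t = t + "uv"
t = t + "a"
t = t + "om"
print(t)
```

slice [4:6] → 'an'
+ 'x' → 'anx'
+ 'uv' → 'anxuv'
+ 'a' → 'anxuva'
+ 'om' → 'anxuvaom'

anxuvaom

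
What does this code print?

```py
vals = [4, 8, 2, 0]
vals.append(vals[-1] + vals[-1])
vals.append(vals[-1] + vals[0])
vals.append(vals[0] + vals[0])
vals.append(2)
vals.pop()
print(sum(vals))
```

26

append vals[-1]+vals[-1] = 0+0 = 0 → [4, 8, 2, 0, 0]
append vals[-1]+vals[0] = 0+4 = 4 → [4, 8, 2, 0, 0, 4]
append vals[0]+vals[0] = 4+4 = 8 → [4, 8, 2, 0, 0, 4, 8]
append 2 → [4, 8, 2, 0, 0, 4, 8, 2]
pop() removes 2 → [4, 8, 2, 0, 0, 4, 8]
sum = 26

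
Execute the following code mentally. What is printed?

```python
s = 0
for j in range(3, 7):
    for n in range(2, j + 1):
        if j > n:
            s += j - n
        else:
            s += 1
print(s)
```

24

j=3,n=2: 3>2, s = 0+1 = 1
j=3,n=3: not 3>3, s = 1+1 = 2
j=4,n=2: 4>2, s = 2+2 = 4
j=4,n=3: 4>3, s = 4+1 = 5
j=4,n=4: not 4>4, s = 5+1 = 6
j=5,n=2: 5>2, s = 6+3 = 9
j=5,n=3: 5>3, s = 9+2 = 11
j=5,n=4: 5>4, s = 11+1 = 12
j=5,n=5: not 5>5, s = 12+1 = 13
j=6,n=2: 6>2, s = 13+4 = 17
j=6,n=3: 6>3, s = 17+3 = 20
j=6,n=4: 6>4, s = 20+2 = 22
j=6,n=5: 6>5, s = 22+1 = 23
j=6,n=6: not 6>6, s = 23+1 = 24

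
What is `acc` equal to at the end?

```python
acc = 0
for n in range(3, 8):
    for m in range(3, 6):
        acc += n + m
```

135

n=3,m=3: acc = 0+6 = 6
n=3,m=4: acc = 6+7 = 13
n=3,m=5: acc = 13+8 = 21
n=4,m=3: acc = 21+7 = 28
n=4,m=4: acc = 28+8 = 36
n=4,m=5: acc = 36+9 = 45
n=5,m=3: acc = 45+8 = 53
n=5,m=4: acc = 53+9 = 62
n=5,m=5: acc = 62+10 = 72
n=6,m=3: acc = 72+9 = 81
n=6,m=4: acc = 81+10 = 91
n=6,m=5: acc = 91+11 = 102
n=7,m=3: acc = 102+10 = 112
n=7,m=4: acc = 112+11 = 123
n=7,m=5: acc = 123+12 = 135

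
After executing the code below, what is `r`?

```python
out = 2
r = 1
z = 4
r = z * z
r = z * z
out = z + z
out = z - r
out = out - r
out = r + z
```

16

r = 4*4 = 16
r = 4*4 = 16
out = 4+4 = 8
out = 4-16 = -12
out = (-12)-16 = -28
out = 16+4 = 20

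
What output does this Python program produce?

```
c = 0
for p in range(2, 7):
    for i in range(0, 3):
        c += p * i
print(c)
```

60

p=2,i=0: c = 0+0 = 0
p=2,i=1: c = 0+2 = 2
p=2,i=2: c = 2+4 = 6
p=3,i=0: c = 6+0 = 6
p=3,i=1: c = 6+3 = 9
p=3,i=2: c = 9+6 = 15
p=4,i=0: c = 15+0 = 15
p=4,i=1: c = 15+4 = 19
p=4,i=2: c = 19+8 = 27
p=5,i=0: c = 27+0 = 27
p=5,i=1: c = 27+5 = 32
p=5,i=2: c = 32+10 = 42
p=6,i=0: c = 42+0 = 42
p=6,i=1: c = 42+6 = 48
p=6,i=2: c = 48+12 = 60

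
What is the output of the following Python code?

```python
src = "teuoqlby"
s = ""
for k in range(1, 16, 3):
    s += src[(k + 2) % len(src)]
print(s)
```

obeqy

k=1: add src[3]='o' → 'o'
k=4: add src[6]='b' → 'ob'
k=7: add src[1]='e' → 'obe'
k=10: add src[4]='q' → 'obeq'
k=13: add src[7]='y' → 'obeqy'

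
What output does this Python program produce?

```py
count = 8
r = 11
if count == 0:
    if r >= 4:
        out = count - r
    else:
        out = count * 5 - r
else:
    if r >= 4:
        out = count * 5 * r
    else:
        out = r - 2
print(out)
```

count=8, r=11
count == 0 is False; r >= 4 is True
→ out = count * 5 * r = 440

440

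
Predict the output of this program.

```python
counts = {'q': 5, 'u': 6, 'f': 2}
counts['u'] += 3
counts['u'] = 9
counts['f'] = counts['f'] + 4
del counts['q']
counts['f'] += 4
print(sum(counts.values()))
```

counts['u'] = 6+3 = 9 → {'q': 5, 'u': 9, 'f': 2}
counts['u'] = 9 → {'q': 5, 'u': 9, 'f': 2}
counts['f'] = counts['f']+4 = 6 → {'q': 5, 'u': 9, 'f': 6}
del 'q' → {'u': 9, 'f': 6}
counts['f'] = 6+4 = 10 → {'u': 9, 'f': 10}
sum of values = 19

19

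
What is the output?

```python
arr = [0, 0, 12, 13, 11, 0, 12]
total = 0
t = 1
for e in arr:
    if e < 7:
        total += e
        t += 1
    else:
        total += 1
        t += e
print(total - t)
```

-48

e=0: <7, total = 0+0 = 0; t=2
e=0: <7, total = 0+0 = 0; t=3
e=12: not <7, total = 0+1 = 1; t=15
e=13: not <7, total = 1+1 = 2; t=28
e=11: not <7, total = 2+1 = 3; t=39
e=0: <7, total = 3+0 = 3; t=40
e=12: not <7, total = 3+1 = 4; t=52
total-t = 4-52 = -48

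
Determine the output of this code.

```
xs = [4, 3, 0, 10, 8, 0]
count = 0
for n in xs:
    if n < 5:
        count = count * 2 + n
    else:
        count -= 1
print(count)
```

40

n=4: <5, count = 0*2+4 = 4
n=3: <5, count = 4*2+3 = 11
n=0: <5, count = 11*2+0 = 22
n=10: not <5, count = 22-1 = 21
n=8: not <5, count = 21-1 = 20
n=0: <5, count = 20*2+0 = 40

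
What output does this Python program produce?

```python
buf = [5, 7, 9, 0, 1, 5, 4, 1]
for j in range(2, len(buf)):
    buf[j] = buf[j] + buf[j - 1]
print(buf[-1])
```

j=2: buf[2] = 9+7 = 16 → [5, 7, 16, 0, 1, 5, 4, 1]
j=3: buf[3] = 0+16 = 16 → [5, 7, 16, 16, 1, 5, 4, 1]
j=4: buf[4] = 1+16 = 17 → [5, 7, 16, 16, 17, 5, 4, 1]
j=5: buf[5] = 5+17 = 22 → [5, 7, 16, 16, 17, 22, 4, 1]
j=6: buf[6] = 4+22 = 26 → [5, 7, 16, 16, 17, 22, 26, 1]
j=7: buf[7] = 1+26 = 27 → [5, 7, 16, 16, 17, 22, 26, 27]

27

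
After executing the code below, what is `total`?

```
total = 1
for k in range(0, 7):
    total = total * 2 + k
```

248

k=0: total = 1*2+0 = 2
k=1: total = 2*2+1 = 5
k=2: total = 5*2+2 = 12
k=3: total = 12*2+3 = 27
k=4: total = 27*2+4 = 58
k=5: total = 58*2+5 = 121
k=6: total = 121*2+6 = 248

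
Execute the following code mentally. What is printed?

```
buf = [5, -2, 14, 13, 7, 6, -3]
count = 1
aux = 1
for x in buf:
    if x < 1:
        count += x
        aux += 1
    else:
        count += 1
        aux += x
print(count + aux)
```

49

x=5: not <1, count = 1+1 = 2; aux=6
x=-2: <1, count = 2+(-2) = 0; aux=7
x=14: not <1, count = 0+1 = 1; aux=21
x=13: not <1, count = 1+1 = 2; aux=34
x=7: not <1, count = 2+1 = 3; aux=41
x=6: not <1, count = 3+1 = 4; aux=47
x=-3: <1, count = 4+(-3) = 1; aux=48
count+aux = 1+48 = 49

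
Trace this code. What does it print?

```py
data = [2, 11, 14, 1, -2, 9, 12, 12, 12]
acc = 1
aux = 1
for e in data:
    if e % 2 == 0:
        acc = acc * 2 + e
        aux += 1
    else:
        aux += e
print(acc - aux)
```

e=2: even, acc = 1*2+2 = 4; aux=2
e=11: not even; aux=13
e=14: even, acc = 4*2+14 = 22; aux=14
e=1: not even; aux=15
e=-2: even, acc = 22*2+(-2) = 42; aux=16
e=9: not even; aux=25
e=12: even, acc = 42*2+12 = 96; aux=26
e=12: even, acc = 96*2+12 = 204; aux=27
e=12: even, acc = 204*2+12 = 420; aux=28
acc-aux = 420-28 = 392

392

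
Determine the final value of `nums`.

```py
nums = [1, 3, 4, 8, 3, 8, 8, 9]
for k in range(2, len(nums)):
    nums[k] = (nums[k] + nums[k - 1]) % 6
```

k=2: nums[2] = (4+3)%6 = 1 → [1, 3, 1, 8, 3, 8, 8, 9]
k=3: nums[3] = (8+1)%6 = 3 → [1, 3, 1, 3, 3, 8, 8, 9]
k=4: nums[4] = (3+3)%6 = 0 → [1, 3, 1, 3, 0, 8, 8, 9]
k=5: nums[5] = (8+0)%6 = 2 → [1, 3, 1, 3, 0, 2, 8, 9]
k=6: nums[6] = (8+2)%6 = 4 → [1, 3, 1, 3, 0, 2, 4, 9]
k=7: nums[7] = (9+4)%6 = 1 → [1, 3, 1, 3, 0, 2, 4, 1]

[1, 3, 1, 3, 0, 2, 4, 1]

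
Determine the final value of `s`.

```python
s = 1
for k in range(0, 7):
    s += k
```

k=0: s = 1+0 = 1
k=1: s = 1+1 = 2
k=2: s = 2+2 = 4
k=3: s = 4+3 = 7
k=4: s = 7+4 = 11
k=5: s = 11+5 = 16
k=6: s = 16+6 = 22

22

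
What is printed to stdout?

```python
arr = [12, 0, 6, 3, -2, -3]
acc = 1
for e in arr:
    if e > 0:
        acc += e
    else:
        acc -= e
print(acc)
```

27

e=12: >0, acc = 1+12 = 13
e=0: not >0, acc = 13-0 = 13
e=6: >0, acc = 13+6 = 19
e=3: >0, acc = 19+3 = 22
e=-2: not >0, acc = 22-(-2) = 24
e=-3: not >0, acc = 24-(-3) = 27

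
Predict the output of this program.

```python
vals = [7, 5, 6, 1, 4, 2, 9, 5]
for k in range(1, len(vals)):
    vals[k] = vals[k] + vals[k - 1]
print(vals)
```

k=1: vals[1] = 5+7 = 12 → [7, 12, 6, 1, 4, 2, 9, 5]
k=2: vals[2] = 6+12 = 18 → [7, 12, 18, 1, 4, 2, 9, 5]
k=3: vals[3] = 1+18 = 19 → [7, 12, 18, 19, 4, 2, 9, 5]
k=4: vals[4] = 4+19 = 23 → [7, 12, 18, 19, 23, 2, 9, 5]
k=5: vals[5] = 2+23 = 25 → [7, 12, 18, 19, 23, 25, 9, 5]
k=6: vals[6] = 9+25 = 34 → [7, 12, 18, 19, 23, 25, 34, 5]
k=7: vals[7] = 5+34 = 39 → [7, 12, 18, 19, 23, 25, 34, 39]

[7, 12, 18, 19, 23, 25, 34, 39]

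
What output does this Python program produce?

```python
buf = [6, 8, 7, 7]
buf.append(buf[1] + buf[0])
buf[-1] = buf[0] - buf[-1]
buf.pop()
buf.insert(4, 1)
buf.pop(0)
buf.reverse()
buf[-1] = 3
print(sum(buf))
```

append buf[1]+buf[0] = 8+6 = 14 → [6, 8, 7, 7, 14]
buf[-1] = buf[0]-buf[-1] = 6-14 = -8 → [6, 8, 7, 7, -8]
pop() removes -8 → [6, 8, 7, 7]
insert 1 at 4 → [6, 8, 7, 7, 1]
pop(0) removes 6 → [8, 7, 7, 1]
reverse → [1, 7, 7, 8]
buf[-1] = 3 → [1, 7, 7, 3]
sum = 18

18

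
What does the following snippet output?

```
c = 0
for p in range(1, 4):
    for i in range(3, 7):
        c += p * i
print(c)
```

p=1,i=3: c = 0+3 = 3
p=1,i=4: c = 3+4 = 7
p=1,i=5: c = 7+5 = 12
p=1,i=6: c = 12+6 = 18
p=2,i=3: c = 18+6 = 24
p=2,i=4: c = 24+8 = 32
p=2,i=5: c = 32+10 = 42
p=2,i=6: c = 42+12 = 54
p=3,i=3: c = 54+9 = 63
p=3,i=4: c = 63+12 = 75
p=3,i=5: c = 75+15 = 90
p=3,i=6: c = 90+18 = 108

108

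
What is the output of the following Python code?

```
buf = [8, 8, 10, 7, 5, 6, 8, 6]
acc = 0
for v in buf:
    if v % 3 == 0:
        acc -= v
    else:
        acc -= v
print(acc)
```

v=8: not %3==0, acc = 0-8 = -8
v=8: not %3==0, acc = (-8)-8 = -16
v=10: not %3==0, acc = (-16)-10 = -26
v=7: not %3==0, acc = (-26)-7 = -33
v=5: not %3==0, acc = (-33)-5 = -38
v=6: %3==0, acc = (-38)-6 = -44
v=8: not %3==0, acc = (-44)-8 = -52
v=6: %3==0, acc = (-52)-6 = -58

-58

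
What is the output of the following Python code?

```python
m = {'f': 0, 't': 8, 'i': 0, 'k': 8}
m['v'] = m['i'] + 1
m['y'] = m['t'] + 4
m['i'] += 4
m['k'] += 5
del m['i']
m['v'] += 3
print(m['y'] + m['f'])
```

12

m['v'] = m['i']+1 = 1 → {'f': 0, 't': 8, 'i': 0, 'k': 8, 'v': 1}
m['y'] = m['t']+4 = 12 → {'f': 0, 't': 8, 'i': 0, 'k': 8, 'v': 1, 'y': 12}
m['i'] = 0+4 = 4 → {'f': 0, 't': 8, 'i': 4, 'k': 8, 'v': 1, 'y': 12}
m['k'] = 8+5 = 13 → {'f': 0, 't': 8, 'i': 4, 'k': 13, 'v': 1, 'y': 12}
del 'i' → {'f': 0, 't': 8, 'k': 13, 'v': 1, 'y': 12}
m['v'] = 1+3 = 4 → {'f': 0, 't': 8, 'k': 13, 'v': 4, 'y': 12}
m['y']+m['f'] = 12+0 = 12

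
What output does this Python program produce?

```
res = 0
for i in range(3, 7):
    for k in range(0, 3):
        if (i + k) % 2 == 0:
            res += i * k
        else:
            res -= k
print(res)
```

i=3,k=0: odd sum, res = 0-0 = 0
i=3,k=1: even sum, res = 0+3 = 3
i=3,k=2: odd sum, res = 3-2 = 1
i=4,k=0: even sum, res = 1+0 = 1
i=4,k=1: odd sum, res = 1-1 = 0
i=4,k=2: even sum, res = 0+8 = 8
i=5,k=0: odd sum, res = 8-0 = 8
i=5,k=1: even sum, res = 8+5 = 13
i=5,k=2: odd sum, res = 13-2 = 11
i=6,k=0: even sum, res = 11+0 = 11
i=6,k=1: odd sum, res = 11-1 = 10
i=6,k=2: even sum, res = 10+12 = 22

22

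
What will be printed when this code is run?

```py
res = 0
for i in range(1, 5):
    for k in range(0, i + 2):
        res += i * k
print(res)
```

i=1,k=0: res = 0+0 = 0
i=1,k=1: res = 0+1 = 1
i=1,k=2: res = 1+2 = 3
i=2,k=0: res = 3+0 = 3
i=2,k=1: res = 3+2 = 5
i=2,k=2: res = 5+4 = 9
i=2,k=3: res = 9+6 = 15
i=3,k=0: res = 15+0 = 15
i=3,k=1: res = 15+3 = 18
i=3,k=2: res = 18+6 = 24
i=3,k=3: res = 24+9 = 33
i=3,k=4: res = 33+12 = 45
i=4,k=0: res = 45+0 = 45
i=4,k=1: res = 45+4 = 49
i=4,k=2: res = 49+8 = 57
i=4,k=3: res = 57+12 = 69
i=4,k=4: res = 69+16 = 85
i=4,k=5: res = 85+20 = 105

105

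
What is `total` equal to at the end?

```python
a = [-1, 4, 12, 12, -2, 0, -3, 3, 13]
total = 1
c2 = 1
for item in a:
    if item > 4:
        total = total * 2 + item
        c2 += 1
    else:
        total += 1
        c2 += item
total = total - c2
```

item=-1: not >4, total = 1+1 = 2; c2=0
item=4: not >4, total = 2+1 = 3; c2=4
item=12: >4, total = 3*2+12 = 18; c2=5
item=12: >4, total = 18*2+12 = 48; c2=6
item=-2: not >4, total = 48+1 = 49; c2=4
item=0: not >4, total = 49+1 = 50; c2=4
item=-3: not >4, total = 50+1 = 51; c2=1
item=3: not >4, total = 51+1 = 52; c2=4
item=13: >4, total = 52*2+13 = 117; c2=5
total-c2 = 117-5 = 112

112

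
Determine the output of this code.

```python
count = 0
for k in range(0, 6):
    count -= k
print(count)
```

k=0: count = 0-0 = 0
k=1: count = 0-1 = -1
k=2: count = (-1)-2 = -3
k=3: count = (-3)-3 = -6
k=4: count = (-6)-4 = -10
k=5: count = (-10)-5 = -15

-15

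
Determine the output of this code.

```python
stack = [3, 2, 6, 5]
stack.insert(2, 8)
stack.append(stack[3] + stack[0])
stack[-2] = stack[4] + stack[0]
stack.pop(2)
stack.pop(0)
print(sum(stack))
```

25

insert 8 at 2 → [3, 2, 8, 6, 5]
append stack[3]+stack[0] = 6+3 = 9 → [3, 2, 8, 6, 5, 9]
stack[-2] = stack[4]+stack[0] = 5+3 = 8 → [3, 2, 8, 6, 8, 9]
pop(2) removes 8 → [3, 2, 6, 8, 9]
pop(0) removes 3 → [2, 6, 8, 9]
sum = 25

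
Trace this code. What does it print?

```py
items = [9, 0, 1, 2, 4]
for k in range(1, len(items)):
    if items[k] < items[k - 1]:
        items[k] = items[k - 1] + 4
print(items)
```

[9, 13, 17, 21, 25]

k=1: 0<9, items[1] = 9+4 = 13 → [9, 13, 1, 2, 4]
k=2: 1<13, items[2] = 13+4 = 17 → [9, 13, 17, 2, 4]
k=3: 2<17, items[3] = 17+4 = 21 → [9, 13, 17, 21, 4]
k=4: 4<21, items[4] = 21+4 = 25 → [9, 13, 17, 21, 25]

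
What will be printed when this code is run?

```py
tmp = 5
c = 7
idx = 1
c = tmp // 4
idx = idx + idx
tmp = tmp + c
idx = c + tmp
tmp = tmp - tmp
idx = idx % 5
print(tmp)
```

0

c = 5//4 = 1
idx = 1+1 = 2
tmp = 5+1 = 6
idx = 1+6 = 7
tmp = 6-6 = 0
idx = 7%5 = 2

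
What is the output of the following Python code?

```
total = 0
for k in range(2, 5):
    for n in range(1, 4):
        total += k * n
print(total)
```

k=2,n=1: total = 0+2 = 2
k=2,n=2: total = 2+4 = 6
k=2,n=3: total = 6+6 = 12
k=3,n=1: total = 12+3 = 15
k=3,n=2: total = 15+6 = 21
k=3,n=3: total = 21+9 = 30
k=4,n=1: total = 30+4 = 34
k=4,n=2: total = 34+8 = 42
k=4,n=3: total = 42+12 = 54

54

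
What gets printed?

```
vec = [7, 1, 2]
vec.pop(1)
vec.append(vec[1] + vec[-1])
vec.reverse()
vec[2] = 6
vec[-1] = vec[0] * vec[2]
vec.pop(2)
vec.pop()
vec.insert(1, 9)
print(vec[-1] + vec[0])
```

13

pop(1) removes 1 → [7, 2]
append vec[1]+vec[-1] = 2+2 = 4 → [7, 2, 4]
reverse → [4, 2, 7]
vec[2] = 6 → [4, 2, 6]
vec[-1] = vec[0]*vec[2] = 4*6 = 24 → [4, 2, 24]
pop(2) removes 24 → [4, 2]
pop() removes 2 → [4]
insert 9 at 1 → [4, 9]
vec[-1]+vec[0] = 9+4 = 13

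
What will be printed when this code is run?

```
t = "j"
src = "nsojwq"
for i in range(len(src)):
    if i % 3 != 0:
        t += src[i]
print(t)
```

jsowq

i=0: skip
i=1: add 's' → 'js'
i=2: add 'o' → 'jso'
i=3: skip
i=4: add 'w' → 'jsow'
i=5: add 'q' → 'jsowq'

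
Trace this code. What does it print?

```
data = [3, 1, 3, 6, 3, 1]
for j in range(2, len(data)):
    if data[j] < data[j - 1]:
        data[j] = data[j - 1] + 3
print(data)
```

j=2: 3>=1, unchanged → [3, 1, 3, 6, 3, 1]
j=3: 6>=3, unchanged → [3, 1, 3, 6, 3, 1]
j=4: 3<6, data[4] = 6+3 = 9 → [3, 1, 3, 6, 9, 1]
j=5: 1<9, data[5] = 9+3 = 12 → [3, 1, 3, 6, 9, 12]

[3, 1, 3, 6, 9, 12]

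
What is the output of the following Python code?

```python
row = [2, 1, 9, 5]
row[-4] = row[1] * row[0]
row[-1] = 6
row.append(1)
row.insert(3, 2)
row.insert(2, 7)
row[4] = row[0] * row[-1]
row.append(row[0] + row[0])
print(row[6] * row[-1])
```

row[-4] = row[1]*row[0] = 1*2 = 2 → [2, 1, 9, 5]
row[-1] = 6 → [2, 1, 9, 6]
append 1 → [2, 1, 9, 6, 1]
insert 2 at 3 → [2, 1, 9, 2, 6, 1]
insert 7 at 2 → [2, 1, 7, 9, 2, 6, 1]
row[4] = row[0]*row[-1] = 2*1 = 2 → [2, 1, 7, 9, 2, 6, 1]
append row[0]+row[0] = 2+2 = 4 → [2, 1, 7, 9, 2, 6, 1, 4]
row[6]*row[-1] = 1*4 = 4

4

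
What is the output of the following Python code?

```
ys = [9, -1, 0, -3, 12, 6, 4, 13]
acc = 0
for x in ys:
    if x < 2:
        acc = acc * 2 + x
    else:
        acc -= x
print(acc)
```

x=9: not <2, acc = 0-9 = -9
x=-1: <2, acc = (-9)*2+(-1) = -19
x=0: <2, acc = (-19)*2+0 = -38
x=-3: <2, acc = (-38)*2+(-3) = -79
x=12: not <2, acc = (-79)-12 = -91
x=6: not <2, acc = (-91)-6 = -97
x=4: not <2, acc = (-97)-4 = -101
x=13: not <2, acc = (-101)-13 = -114

-114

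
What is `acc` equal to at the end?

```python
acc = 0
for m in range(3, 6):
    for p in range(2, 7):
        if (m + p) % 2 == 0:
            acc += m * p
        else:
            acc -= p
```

m=3,p=2: odd sum, acc = 0-2 = -2
m=3,p=3: even sum, acc = (-2)+9 = 7
m=3,p=4: odd sum, acc = 7-4 = 3
m=3,p=5: even sum, acc = 3+15 = 18
m=3,p=6: odd sum, acc = 18-6 = 12
m=4,p=2: even sum, acc = 12+8 = 20
m=4,p=3: odd sum, acc = 20-3 = 17
m=4,p=4: even sum, acc = 17+16 = 33
m=4,p=5: odd sum, acc = 33-5 = 28
m=4,p=6: even sum, acc = 28+24 = 52
m=5,p=2: odd sum, acc = 52-2 = 50
m=5,p=3: even sum, acc = 50+15 = 65
m=5,p=4: odd sum, acc = 65-4 = 61
m=5,p=5: even sum, acc = 61+25 = 86
m=5,p=6: odd sum, acc = 86-6 = 80

80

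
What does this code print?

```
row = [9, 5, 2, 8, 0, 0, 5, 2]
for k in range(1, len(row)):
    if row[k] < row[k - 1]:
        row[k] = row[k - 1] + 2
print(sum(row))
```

128

k=1: 5<9, row[1] = 9+2 = 11 → [9, 11, 2, 8, 0, 0, 5, 2]
k=2: 2<11, row[2] = 11+2 = 13 → [9, 11, 13, 8, 0, 0, 5, 2]
k=3: 8<13, row[3] = 13+2 = 15 → [9, 11, 13, 15, 0, 0, 5, 2]
k=4: 0<15, row[4] = 15+2 = 17 → [9, 11, 13, 15, 17, 0, 5, 2]
k=5: 0<17, row[5] = 17+2 = 19 → [9, 11, 13, 15, 17, 19, 5, 2]
k=6: 5<19, row[6] = 19+2 = 21 → [9, 11, 13, 15, 17, 19, 21, 2]
k=7: 2<21, row[7] = 21+2 = 23 → [9, 11, 13, 15, 17, 19, 21, 23]
sum = 128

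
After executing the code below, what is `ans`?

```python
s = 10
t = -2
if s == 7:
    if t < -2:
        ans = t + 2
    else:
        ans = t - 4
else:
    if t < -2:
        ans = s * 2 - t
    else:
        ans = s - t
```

12

s=10, t=-2
s == 7 is False; t < -2 is False
→ ans = s - t = 12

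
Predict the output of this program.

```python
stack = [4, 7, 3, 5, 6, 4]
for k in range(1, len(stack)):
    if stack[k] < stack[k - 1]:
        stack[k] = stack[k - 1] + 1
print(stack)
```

[4, 7, 8, 9, 10, 11]

k=1: 7>=4, unchanged → [4, 7, 3, 5, 6, 4]
k=2: 3<7, stack[2] = 7+1 = 8 → [4, 7, 8, 5, 6, 4]
k=3: 5<8, stack[3] = 8+1 = 9 → [4, 7, 8, 9, 6, 4]
k=4: 6<9, stack[4] = 9+1 = 10 → [4, 7, 8, 9, 10, 4]
k=5: 4<10, stack[5] = 10+1 = 11 → [4, 7, 8, 9, 10, 11]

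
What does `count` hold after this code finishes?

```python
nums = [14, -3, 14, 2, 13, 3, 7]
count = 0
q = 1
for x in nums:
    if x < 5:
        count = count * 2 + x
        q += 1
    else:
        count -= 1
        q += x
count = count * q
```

x=14: not <5, count = 0-1 = -1; q=15
x=-3: <5, count = (-1)*2+(-3) = -5; q=16
x=14: not <5, count = (-5)-1 = -6; q=30
x=2: <5, count = (-6)*2+2 = -10; q=31
x=13: not <5, count = (-10)-1 = -11; q=44
x=3: <5, count = (-11)*2+3 = -19; q=45
x=7: not <5, count = (-19)-1 = -20; q=52
count*q = (-20)*52 = -1040

-1040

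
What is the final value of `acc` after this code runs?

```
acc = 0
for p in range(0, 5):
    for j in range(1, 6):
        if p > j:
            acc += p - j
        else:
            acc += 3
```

67

p=0,j=1: not 0>1, acc = 0+3 = 3
p=0,j=2: not 0>2, acc = 3+3 = 6
p=0,j=3: not 0>3, acc = 6+3 = 9
p=0,j=4: not 0>4, acc = 9+3 = 12
p=0,j=5: not 0>5, acc = 12+3 = 15
p=1,j=1: not 1>1, acc = 15+3 = 18
p=1,j=2: not 1>2, acc = 18+3 = 21
p=1,j=3: not 1>3, acc = 21+3 = 24
p=1,j=4: not 1>4, acc = 24+3 = 27
p=1,j=5: not 1>5, acc = 27+3 = 30
p=2,j=1: 2>1, acc = 30+1 = 31
p=2,j=2: not 2>2, acc = 31+3 = 34
p=2,j=3: not 2>3, acc = 34+3 = 37
p=2,j=4: not 2>4, acc = 37+3 = 40
p=2,j=5: not 2>5, acc = 40+3 = 43
p=3,j=1: 3>1, acc = 43+2 = 45
p=3,j=2: 3>2, acc = 45+1 = 46
p=3,j=3: not 3>3, acc = 46+3 = 49
p=3,j=4: not 3>4, acc = 49+3 = 52
p=3,j=5: not 3>5, acc = 52+3 = 55
p=4,j=1: 4>1, acc = 55+3 = 58
p=4,j=2: 4>2, acc = 58+2 = 60
p=4,j=3: 4>3, acc = 60+1 = 61
p=4,j=4: not 4>4, acc = 61+3 = 64
p=4,j=5: not 4>5, acc = 64+3 = 67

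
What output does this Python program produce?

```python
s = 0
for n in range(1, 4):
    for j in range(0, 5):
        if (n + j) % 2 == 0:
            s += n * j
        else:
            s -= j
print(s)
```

n=1,j=0: odd sum, s = 0-0 = 0
n=1,j=1: even sum, s = 0+1 = 1
n=1,j=2: odd sum, s = 1-2 = -1
n=1,j=3: even sum, s = (-1)+3 = 2
n=1,j=4: odd sum, s = 2-4 = -2
n=2,j=0: even sum, s = (-2)+0 = -2
n=2,j=1: odd sum, s = (-2)-1 = -3
n=2,j=2: even sum, s = (-3)+4 = 1
n=2,j=3: odd sum, s = 1-3 = -2
n=2,j=4: even sum, s = (-2)+8 = 6
n=3,j=0: odd sum, s = 6-0 = 6
n=3,j=1: even sum, s = 6+3 = 9
n=3,j=2: odd sum, s = 9-2 = 7
n=3,j=3: even sum, s = 7+9 = 16
n=3,j=4: odd sum, s = 16-4 = 12

12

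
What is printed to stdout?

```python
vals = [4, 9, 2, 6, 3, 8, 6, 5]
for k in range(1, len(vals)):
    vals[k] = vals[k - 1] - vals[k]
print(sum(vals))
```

-126

k=1: vals[1] = 4-9 = -5 → [4, -5, 2, 6, 3, 8, 6, 5]
k=2: vals[2] = (-5)-2 = -7 → [4, -5, -7, 6, 3, 8, 6, 5]
k=3: vals[3] = (-7)-6 = -13 → [4, -5, -7, -13, 3, 8, 6, 5]
k=4: vals[4] = (-13)-3 = -16 → [4, -5, -7, -13, -16, 8, 6, 5]
k=5: vals[5] = (-16)-8 = -24 → [4, -5, -7, -13, -16, -24, 6, 5]
k=6: vals[6] = (-24)-6 = -30 → [4, -5, -7, -13, -16, -24, -30, 5]
k=7: vals[7] = (-30)-5 = -35 → [4, -5, -7, -13, -16, -24, -30, -35]
sum = -126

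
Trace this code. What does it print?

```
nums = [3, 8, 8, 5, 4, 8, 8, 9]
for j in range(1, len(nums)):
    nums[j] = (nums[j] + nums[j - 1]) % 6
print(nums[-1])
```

5

j=1: nums[1] = (8+3)%6 = 5 → [3, 5, 8, 5, 4, 8, 8, 9]
j=2: nums[2] = (8+5)%6 = 1 → [3, 5, 1, 5, 4, 8, 8, 9]
j=3: nums[3] = (5+1)%6 = 0 → [3, 5, 1, 0, 4, 8, 8, 9]
j=4: nums[4] = (4+0)%6 = 4 → [3, 5, 1, 0, 4, 8, 8, 9]
j=5: nums[5] = (8+4)%6 = 0 → [3, 5, 1, 0, 4, 0, 8, 9]
j=6: nums[6] = (8+0)%6 = 2 → [3, 5, 1, 0, 4, 0, 2, 9]
j=7: nums[7] = (9+2)%6 = 5 → [3, 5, 1, 0, 4, 0, 2, 5]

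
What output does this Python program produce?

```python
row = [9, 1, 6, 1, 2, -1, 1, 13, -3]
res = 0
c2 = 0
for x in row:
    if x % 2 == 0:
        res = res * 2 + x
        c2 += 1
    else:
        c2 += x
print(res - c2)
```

x=9: not even; c2=9
x=1: not even; c2=10
x=6: even, res = 0*2+6 = 6; c2=11
x=1: not even; c2=12
x=2: even, res = 6*2+2 = 14; c2=13
x=-1: not even; c2=12
x=1: not even; c2=13
x=13: not even; c2=26
x=-3: not even; c2=23
res-c2 = 14-23 = -9

-9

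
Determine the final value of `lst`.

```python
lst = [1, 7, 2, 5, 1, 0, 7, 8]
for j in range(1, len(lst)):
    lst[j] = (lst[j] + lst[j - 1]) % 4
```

[1, 0, 2, 3, 0, 0, 3, 3]

j=1: lst[1] = (7+1)%4 = 0 → [1, 0, 2, 5, 1, 0, 7, 8]
j=2: lst[2] = (2+0)%4 = 2 → [1, 0, 2, 5, 1, 0, 7, 8]
j=3: lst[3] = (5+2)%4 = 3 → [1, 0, 2, 3, 1, 0, 7, 8]
j=4: lst[4] = (1+3)%4 = 0 → [1, 0, 2, 3, 0, 0, 7, 8]
j=5: lst[5] = (0+0)%4 = 0 → [1, 0, 2, 3, 0, 0, 7, 8]
j=6: lst[6] = (7+0)%4 = 3 → [1, 0, 2, 3, 0, 0, 3, 8]
j=7: lst[7] = (8+3)%4 = 3 → [1, 0, 2, 3, 0, 0, 3, 3]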